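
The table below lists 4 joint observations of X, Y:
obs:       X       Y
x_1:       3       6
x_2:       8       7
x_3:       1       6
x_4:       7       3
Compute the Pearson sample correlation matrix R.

Step 1 — column means:
  mean(X) = (3 + 8 + 1 + 7) / 4 = 19/4 = 4.75
  mean(Y) = (6 + 7 + 6 + 3) / 4 = 22/4 = 5.5

Step 2 — sample variances and covariances s[i,j] = (1/(n-1)) · Σ_k (x_{k,i} - mean_i) · (x_{k,j} - mean_j), with n-1 = 3:
  s[X,X] = ((-1.75)·(-1.75) + (3.25)·(3.25) + (-3.75)·(-3.75) + (2.25)·(2.25)) / 3 = 32.75/3 = 10.9167
  s[X,Y] = ((-1.75)·(0.5) + (3.25)·(1.5) + (-3.75)·(0.5) + (2.25)·(-2.5)) / 3 = -3.5/3 = -1.1667
  s[Y,Y] = ((0.5)·(0.5) + (1.5)·(1.5) + (0.5)·(0.5) + (-2.5)·(-2.5)) / 3 = 9/3 = 3
  Sample standard deviations s_i = √(s[i,i]):
  s(X) = √(10.9167) = 3.304
  s(Y) = √(3) = 1.7321

Step 3 — r_{ij} = s_{ij} / (s_i · s_j):
  r[X,X] = 1 (diagonal).
  r[X,Y] = -1.1667 / (3.304 · 1.7321) = -1.1667 / 5.7228 = -0.2039
  r[Y,Y] = 1 (diagonal).

R is symmetric with unit diagonal. Assembling:

R = [[1, -0.2039],
 [-0.2039, 1]]


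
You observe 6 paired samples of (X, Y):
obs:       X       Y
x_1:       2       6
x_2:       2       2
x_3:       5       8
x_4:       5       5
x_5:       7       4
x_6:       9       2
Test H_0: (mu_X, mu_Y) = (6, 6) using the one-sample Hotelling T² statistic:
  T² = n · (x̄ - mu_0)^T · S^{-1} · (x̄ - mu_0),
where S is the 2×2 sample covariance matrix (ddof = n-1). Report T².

Step 1 — sample mean vector:
  mean(X) = (2 + 2 + 5 + 5 + 7 + 9) / 6 = 30/6 = 5
  mean(Y) = (6 + 2 + 8 + 5 + 4 + 2) / 6 = 27/6 = 4.5
  x̄ = (5, 4.5),  deviation x̄ - mu_0 = (5, 4.5) - (6, 6) = (-1, -1.5).

Step 2 — sample covariance matrix, S[i,j] = (1/(n-1)) · Σ_k (x_{k,i} - mean_i) · (x_{k,j} - mean_j), divisor n-1 = 5:
  S[X,X] = ((-3)·(-3) + (-3)·(-3) + (0)·(0) + (0)·(0) + (2)·(2) + (4)·(4)) / 5 = 38/5 = 7.6
  S[X,Y] = ((-3)·(1.5) + (-3)·(-2.5) + (0)·(3.5) + (0)·(0.5) + (2)·(-0.5) + (4)·(-2.5)) / 5 = -8/5 = -1.6
  S[Y,Y] = ((1.5)·(1.5) + (-2.5)·(-2.5) + (3.5)·(3.5) + (0.5)·(0.5) + (-0.5)·(-0.5) + (-2.5)·(-2.5)) / 5 = 27.5/5 = 5.5
  S = [[7.6, -1.6],
 [-1.6, 5.5]].

Step 3 — invert S. det(S) = 7.6·5.5 - (-1.6)² = 39.24.
  S^{-1} = (1/det) · [[d, -b], [-b, a]] = [[0.1402, 0.0408],
 [0.0408, 0.1937]].

Step 4 — quadratic form (x̄ - mu_0)^T · S^{-1} · (x̄ - mu_0):
  S^{-1} · (x̄ - mu_0) = (-0.2013, -0.3313),
  (x̄ - mu_0)^T · [...] = (-1)·(-0.2013) + (-1.5)·(-0.3313) = 0.6983.

Step 5 — scale by n: T² = 6 · 0.6983 = 4.1896.

T² ≈ 4.1896


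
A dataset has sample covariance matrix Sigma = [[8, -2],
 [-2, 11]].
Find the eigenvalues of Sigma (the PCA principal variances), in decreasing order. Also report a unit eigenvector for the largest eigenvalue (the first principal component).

Step 1 — characteristic polynomial of 2×2 Sigma:
  det(Sigma - λI) = λ² - trace · λ + det = 0.
  trace = 8 + 11 = 19, det = 8·11 - (-2)² = 84.
Step 2 — discriminant:
  Δ = trace² - 4·det = 361 - 336 = 25.
Step 3 — eigenvalues:
  λ = (trace ± √Δ)/2 = (19 ± 5)/2,
  λ_1 = 12,  λ_2 = 7.

Step 4 — unit eigenvector for λ_1: solve (Sigma - λ_1 I)v = 0. First row:
  (8 - 12)·v_x + (-2)·v_y = 0, i.e. (-4)·v_x + (-2)·v_y = 0,
  so v ∝ (b, λ_1 - a) = (-2, 4); multiply by -1 so the first entry is positive: u = (2, -4).
  ||u|| = √((2)² + (-4)²) = √(20) ≈ 4.4721,
  v_1 = u/||u|| ≈ (0.4472, -0.8944) (||v_1|| = 1).

λ_1 = 12,  λ_2 = 7;  v_1 ≈ (0.4472, -0.8944)


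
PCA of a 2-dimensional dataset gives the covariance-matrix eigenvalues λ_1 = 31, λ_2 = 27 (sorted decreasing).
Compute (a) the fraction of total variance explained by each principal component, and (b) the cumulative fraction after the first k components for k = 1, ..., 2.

Step 1 — total variance = trace(Sigma) = Σ λ_i = 31 + 27 = 58.

Step 2 — fraction explained by component i = λ_i / Σ λ:
  PC1: 31/58 = 0.5345
  PC2: 27/58 = 0.4655

Step 3 — cumulative fraction after k components = (λ_1 + ... + λ_k) / Σ λ:
  k = 1: 31/58 = 0.5345
  k = 2: (31 + 27)/58 = 58/58 = 1

Summary (fraction, with percent):

explained: PC1 0.5345 (53.45%), PC2 0.4655 (46.55%);  cumulative: 0.5345, 1


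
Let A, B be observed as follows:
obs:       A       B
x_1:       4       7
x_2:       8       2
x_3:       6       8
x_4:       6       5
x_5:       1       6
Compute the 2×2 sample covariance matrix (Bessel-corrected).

Step 1 — column means:
  mean(A) = (4 + 8 + 6 + 6 + 1) / 5 = 25/5 = 5
  mean(B) = (7 + 2 + 8 + 5 + 6) / 5 = 28/5 = 5.6

Step 2 — sample covariance S[i,j] = (1/(n-1)) · Σ_k (x_{k,i} - mean_i) · (x_{k,j} - mean_j), with n-1 = 4.
  S[A,A] = ((-1)·(-1) + (3)·(3) + (1)·(1) + (1)·(1) + (-4)·(-4)) / 4 = 28/4 = 7
  S[A,B] = ((-1)·(1.4) + (3)·(-3.6) + (1)·(2.4) + (1)·(-0.6) + (-4)·(0.4)) / 4 = -12/4 = -3
  S[B,B] = ((1.4)·(1.4) + (-3.6)·(-3.6) + (2.4)·(2.4) + (-0.6)·(-0.6) + (0.4)·(0.4)) / 4 = 21.2/4 = 5.3

S is symmetric (S[j,i] = S[i,j]). Assembling:

S = [[7, -3],
 [-3, 5.3]]


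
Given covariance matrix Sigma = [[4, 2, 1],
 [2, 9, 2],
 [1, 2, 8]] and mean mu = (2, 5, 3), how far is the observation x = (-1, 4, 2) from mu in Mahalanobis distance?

Step 1 — centre the observation: (x - mu) = (-3, -1, -1).

Step 2 — invert Sigma (cofactor / det for 3×3, or solve directly):
  Sigma^{-1} = [[0.2845, -0.0586, -0.0209],
 [-0.0586, 0.1297, -0.0251],
 [-0.0209, -0.0251, 0.1339]].

Step 3 — form the quadratic (x - mu)^T · Sigma^{-1} · (x - mu):
  Sigma^{-1} · (x - mu) = (-0.7741, 0.0711, -0.046).
  (x - mu)^T · [Sigma^{-1} · (x - mu)] = (-3)·(-0.7741) + (-1)·(0.0711) + (-1)·(-0.046) = 2.2971.

Step 4 — take square root: d = √(2.2971) ≈ 1.5156.

d(x, mu) = √(2.2971) ≈ 1.5156


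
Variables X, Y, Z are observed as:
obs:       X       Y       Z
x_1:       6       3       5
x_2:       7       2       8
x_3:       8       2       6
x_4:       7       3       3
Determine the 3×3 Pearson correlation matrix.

Step 1 — column means:
  mean(X) = (6 + 7 + 8 + 7) / 4 = 28/4 = 7
  mean(Y) = (3 + 2 + 2 + 3) / 4 = 10/4 = 2.5
  mean(Z) = (5 + 8 + 6 + 3) / 4 = 22/4 = 5.5

Step 2 — sample variances and covariances s[i,j] = (1/(n-1)) · Σ_k (x_{k,i} - mean_i) · (x_{k,j} - mean_j), with n-1 = 3:
  s[X,X] = ((-1)·(-1) + (0)·(0) + (1)·(1) + (0)·(0)) / 3 = 2/3 = 0.6667
  s[X,Y] = ((-1)·(0.5) + (0)·(-0.5) + (1)·(-0.5) + (0)·(0.5)) / 3 = -1/3 = -0.3333
  s[X,Z] = ((-1)·(-0.5) + (0)·(2.5) + (1)·(0.5) + (0)·(-2.5)) / 3 = 1/3 = 0.3333
  s[Y,Y] = ((0.5)·(0.5) + (-0.5)·(-0.5) + (-0.5)·(-0.5) + (0.5)·(0.5)) / 3 = 1/3 = 0.3333
  s[Y,Z] = ((0.5)·(-0.5) + (-0.5)·(2.5) + (-0.5)·(0.5) + (0.5)·(-2.5)) / 3 = -3/3 = -1
  s[Z,Z] = ((-0.5)·(-0.5) + (2.5)·(2.5) + (0.5)·(0.5) + (-2.5)·(-2.5)) / 3 = 13/3 = 4.3333
  Sample standard deviations s_i = √(s[i,i]):
  s(X) = √(0.6667) = 0.8165
  s(Y) = √(0.3333) = 0.5774
  s(Z) = √(4.3333) = 2.0817

Step 3 — r_{ij} = s_{ij} / (s_i · s_j):
  r[X,X] = 1 (diagonal).
  r[X,Y] = -0.3333 / (0.8165 · 0.5774) = -0.3333 / 0.4714 = -0.7071
  r[X,Z] = 0.3333 / (0.8165 · 2.0817) = 0.3333 / 1.6997 = 0.1961
  r[Y,Y] = 1 (diagonal).
  r[Y,Z] = -1 / (0.5774 · 2.0817) = -1 / 1.2019 = -0.8321
  r[Z,Z] = 1 (diagonal).

R is symmetric with unit diagonal. Assembling:

R = [[1, -0.7071, 0.1961],
 [-0.7071, 1, -0.8321],
 [0.1961, -0.8321, 1]]


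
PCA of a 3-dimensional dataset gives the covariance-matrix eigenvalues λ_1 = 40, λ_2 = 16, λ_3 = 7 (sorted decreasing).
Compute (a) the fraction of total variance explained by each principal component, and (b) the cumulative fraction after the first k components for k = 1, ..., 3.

Step 1 — total variance = trace(Sigma) = Σ λ_i = 40 + 16 + 7 = 63.

Step 2 — fraction explained by component i = λ_i / Σ λ:
  PC1: 40/63 = 0.6349
  PC2: 16/63 = 0.254
  PC3: 7/63 = 0.1111

Step 3 — cumulative fraction after k components = (λ_1 + ... + λ_k) / Σ λ:
  k = 1: 40/63 = 0.6349
  k = 2: (40 + 16)/63 = 56/63 = 0.8889
  k = 3: (40 + 16 + 7)/63 = 63/63 = 1

Summary (fraction, with percent):

explained: PC1 0.6349 (63.49%), PC2 0.254 (25.4%), PC3 0.1111 (11.11%);  cumulative: 0.6349, 0.8889, 1


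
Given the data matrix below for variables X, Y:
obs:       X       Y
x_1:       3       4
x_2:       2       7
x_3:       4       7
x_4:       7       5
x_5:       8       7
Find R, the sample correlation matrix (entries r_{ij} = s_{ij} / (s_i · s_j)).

Step 1 — column means:
  mean(X) = (3 + 2 + 4 + 7 + 8) / 5 = 24/5 = 4.8
  mean(Y) = (4 + 7 + 7 + 5 + 7) / 5 = 30/5 = 6

Step 2 — sample variances and covariances s[i,j] = (1/(n-1)) · Σ_k (x_{k,i} - mean_i) · (x_{k,j} - mean_j), with n-1 = 4:
  s[X,X] = ((-1.8)·(-1.8) + (-2.8)·(-2.8) + (-0.8)·(-0.8) + (2.2)·(2.2) + (3.2)·(3.2)) / 4 = 26.8/4 = 6.7
  s[X,Y] = ((-1.8)·(-2) + (-2.8)·(1) + (-0.8)·(1) + (2.2)·(-1) + (3.2)·(1)) / 4 = 1/4 = 0.25
  s[Y,Y] = ((-2)·(-2) + (1)·(1) + (1)·(1) + (-1)·(-1) + (1)·(1)) / 4 = 8/4 = 2
  Sample standard deviations s_i = √(s[i,i]):
  s(X) = √(6.7) = 2.5884
  s(Y) = √(2) = 1.4142

Step 3 — r_{ij} = s_{ij} / (s_i · s_j):
  r[X,X] = 1 (diagonal).
  r[X,Y] = 0.25 / (2.5884 · 1.4142) = 0.25 / 3.6606 = 0.0683
  r[Y,Y] = 1 (diagonal).

R is symmetric with unit diagonal. Assembling:

R = [[1, 0.0683],
 [0.0683, 1]]


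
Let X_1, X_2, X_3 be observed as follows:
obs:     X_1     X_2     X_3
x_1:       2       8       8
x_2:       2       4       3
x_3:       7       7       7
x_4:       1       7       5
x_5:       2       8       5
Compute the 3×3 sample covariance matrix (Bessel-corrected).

Step 1 — column means:
  mean(X_1) = (2 + 2 + 7 + 1 + 2) / 5 = 14/5 = 2.8
  mean(X_2) = (8 + 4 + 7 + 7 + 8) / 5 = 34/5 = 6.8
  mean(X_3) = (8 + 3 + 7 + 5 + 5) / 5 = 28/5 = 5.6

Step 2 — sample covariance S[i,j] = (1/(n-1)) · Σ_k (x_{k,i} - mean_i) · (x_{k,j} - mean_j), with n-1 = 4.
  S[X_1,X_1] = ((-0.8)·(-0.8) + (-0.8)·(-0.8) + (4.2)·(4.2) + (-1.8)·(-1.8) + (-0.8)·(-0.8)) / 4 = 22.8/4 = 5.7
  S[X_1,X_2] = ((-0.8)·(1.2) + (-0.8)·(-2.8) + (4.2)·(0.2) + (-1.8)·(0.2) + (-0.8)·(1.2)) / 4 = 0.8/4 = 0.2
  S[X_1,X_3] = ((-0.8)·(2.4) + (-0.8)·(-2.6) + (4.2)·(1.4) + (-1.8)·(-0.6) + (-0.8)·(-0.6)) / 4 = 7.6/4 = 1.9
  S[X_2,X_2] = ((1.2)·(1.2) + (-2.8)·(-2.8) + (0.2)·(0.2) + (0.2)·(0.2) + (1.2)·(1.2)) / 4 = 10.8/4 = 2.7
  S[X_2,X_3] = ((1.2)·(2.4) + (-2.8)·(-2.6) + (0.2)·(1.4) + (0.2)·(-0.6) + (1.2)·(-0.6)) / 4 = 9.6/4 = 2.4
  S[X_3,X_3] = ((2.4)·(2.4) + (-2.6)·(-2.6) + (1.4)·(1.4) + (-0.6)·(-0.6) + (-0.6)·(-0.6)) / 4 = 15.2/4 = 3.8

S is symmetric (S[j,i] = S[i,j]). Assembling:

S = [[5.7, 0.2, 1.9],
 [0.2, 2.7, 2.4],
 [1.9, 2.4, 3.8]]


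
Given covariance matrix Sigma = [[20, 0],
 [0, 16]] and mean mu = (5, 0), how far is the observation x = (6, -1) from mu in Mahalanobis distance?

Step 1 — centre the observation: (x - mu) = (1, -1).

Step 2 — invert Sigma. det(Sigma) = 20·16 - (0)² = 320.
  Sigma^{-1} = (1/det) · [[d, -b], [-b, a]] = [[0.05, 0],
 [0, 0.0625]].

Step 3 — form the quadratic (x - mu)^T · Sigma^{-1} · (x - mu):
  Sigma^{-1} · (x - mu) = (0.05, -0.0625).
  (x - mu)^T · [Sigma^{-1} · (x - mu)] = (1)·(0.05) + (-1)·(-0.0625) = 0.1125.

Step 4 — take square root: d = √(0.1125) ≈ 0.3354.

d(x, mu) = √(0.1125) ≈ 0.3354


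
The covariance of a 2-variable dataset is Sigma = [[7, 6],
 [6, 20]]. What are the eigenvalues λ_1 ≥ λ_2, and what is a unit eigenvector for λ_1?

Step 1 — characteristic polynomial of 2×2 Sigma:
  det(Sigma - λI) = λ² - trace · λ + det = 0.
  trace = 7 + 20 = 27, det = 7·20 - (6)² = 104.
Step 2 — discriminant:
  Δ = trace² - 4·det = 729 - 416 = 313.
Step 3 — eigenvalues:
  λ = (trace ± √Δ)/2 = (27 ± 17.6918)/2,
  λ_1 = 22.3459,  λ_2 = 4.6541.

Step 4 — unit eigenvector for λ_1: solve (Sigma - λ_1 I)v = 0. First row:
  (7 - 22.3459)·v_x + (6)·v_y = 0, i.e. (-15.3459)·v_x + (6)·v_y = 0,
  so v ∝ (b, λ_1 - a) = (6, 15.3459) = u.
  ||u|| = √((6)² + (15.3459)²) = √(271.4967) ≈ 16.4772,
  v_1 = u/||u|| ≈ (0.3641, 0.9313) (||v_1|| = 1).

λ_1 = 22.3459,  λ_2 = 4.6541;  v_1 ≈ (0.3641, 0.9313)


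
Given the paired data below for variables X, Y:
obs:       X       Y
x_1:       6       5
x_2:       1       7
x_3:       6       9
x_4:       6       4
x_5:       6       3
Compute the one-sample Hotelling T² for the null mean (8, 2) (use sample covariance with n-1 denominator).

Step 1 — sample mean vector:
  mean(X) = (6 + 1 + 6 + 6 + 6) / 5 = 25/5 = 5
  mean(Y) = (5 + 7 + 9 + 4 + 3) / 5 = 28/5 = 5.6
  x̄ = (5, 5.6),  deviation x̄ - mu_0 = (5, 5.6) - (8, 2) = (-3, 3.6).

Step 2 — sample covariance matrix, S[i,j] = (1/(n-1)) · Σ_k (x_{k,i} - mean_i) · (x_{k,j} - mean_j), divisor n-1 = 4:
  S[X,X] = ((1)·(1) + (-4)·(-4) + (1)·(1) + (1)·(1) + (1)·(1)) / 4 = 20/4 = 5
  S[X,Y] = ((1)·(-0.6) + (-4)·(1.4) + (1)·(3.4) + (1)·(-1.6) + (1)·(-2.6)) / 4 = -7/4 = -1.75
  S[Y,Y] = ((-0.6)·(-0.6) + (1.4)·(1.4) + (3.4)·(3.4) + (-1.6)·(-1.6) + (-2.6)·(-2.6)) / 4 = 23.2/4 = 5.8
  S = [[5, -1.75],
 [-1.75, 5.8]].

Step 3 — invert S. det(S) = 5·5.8 - (-1.75)² = 25.9375.
  S^{-1} = (1/det) · [[d, -b], [-b, a]] = [[0.2236, 0.0675],
 [0.0675, 0.1928]].

Step 4 — quadratic form (x̄ - mu_0)^T · S^{-1} · (x̄ - mu_0):
  S^{-1} · (x̄ - mu_0) = (-0.428, 0.4916),
  (x̄ - mu_0)^T · [...] = (-3)·(-0.428) + (3.6)·(0.4916) = 3.0535.

Step 5 — scale by n: T² = 5 · 3.0535 = 15.2675.

T² ≈ 15.2675


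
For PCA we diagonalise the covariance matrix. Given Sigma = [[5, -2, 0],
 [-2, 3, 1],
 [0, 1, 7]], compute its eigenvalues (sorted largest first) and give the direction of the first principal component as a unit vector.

Step 1 — characteristic polynomial p(λ) = det(λI - Sigma) = λ³ - tr·λ² + c_1·λ - det, where tr = trace, c_1 = sum of the principal 2×2 minors, det = det(Sigma):
  tr = 5 + 3 + 7 = 15,
  c_1 = (5·3 - (-2)²) + (5·7 - (0)²) + (3·7 - (1)²) = 11 + 35 + 20 = 66,
  det = 5·(3·7 - (1)²) - (-2)·((-2)·7 - (1)·(0)) + (0)·((-2)·(1) - 3·(0)) = 5·(20) - (-2)·(-14) + (0)·(-2) = 72.
  So p(λ) = λ³ - 15λ² + 66λ - 72.
Step 2 — look for an integer root (rational root theorem: any rational root is an integer divisor of 72). Testing λ = 6:
  p(6) = 216 - 540 + 396 - 72 = 0  ✓
  Dividing out (λ - 6): p(λ) = (λ - 6)(λ² - 9λ + 12).
Step 3 — remaining eigenvalues from the quadratic λ² - 9λ + 12 = 0:
  Δ = 9² - 4·12 = 81 - 48 = 33,  λ = (9 ± √33)/2 = (9 ± 5.7446)/2 ≈ 7.3723 or 1.6277.
  Sorted: λ_1 = 7.3723,  λ_2 = 6,  λ_3 = 1.6277  (check: sum = 15 = tr ✓).

Step 4 — unit eigenvector for λ_1 ≈ 7.3723: v spans the null space of (Sigma - λ_1 I), whose rows are
  r_1 = (-2.3723, -2, 0),  r_2 = (-2, -4.3723, 1),  r_3 = (0, 1, -0.3723).
  v is orthogonal to every row, so take v ∝ r_1 × r_2 = ((-2)·(1) - (0)·(-4.3723), (0)·(-2) - (-2.3723)·(1), (-2.3723)·(-4.3723) - (-2)·(-2)) ≈ (-2, 2.3723, 6.3723).
  Rescale (multiply by -1 so the first nonzero entry is positive): u = (2, -2.3723, -6.3723).
  ||u|| = √((2)² + (-2.3723)² + (-6.3723)²) = √(50.2337) ≈ 7.0876,  v_1 = u/||u|| ≈ (0.2822, -0.3347, -0.8991) (||v_1|| = 1).

λ_1 = 7.3723,  λ_2 = 6,  λ_3 = 1.6277;  v_1 ≈ (0.2822, -0.3347, -0.8991)


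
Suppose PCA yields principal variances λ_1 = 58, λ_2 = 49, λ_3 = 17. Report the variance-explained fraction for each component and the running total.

Step 1 — total variance = trace(Sigma) = Σ λ_i = 58 + 49 + 17 = 124.

Step 2 — fraction explained by component i = λ_i / Σ λ:
  PC1: 58/124 = 0.4677
  PC2: 49/124 = 0.3952
  PC3: 17/124 = 0.1371

Step 3 — cumulative fraction after k components = (λ_1 + ... + λ_k) / Σ λ:
  k = 1: 58/124 = 0.4677
  k = 2: (58 + 49)/124 = 107/124 = 0.8629
  k = 3: (58 + 49 + 17)/124 = 124/124 = 1

Summary (fraction, with percent):

explained: PC1 0.4677 (46.77%), PC2 0.3952 (39.52%), PC3 0.1371 (13.71%);  cumulative: 0.4677, 0.8629, 1


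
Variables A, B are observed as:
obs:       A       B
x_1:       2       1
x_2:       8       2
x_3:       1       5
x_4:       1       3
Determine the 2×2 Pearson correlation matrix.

Step 1 — column means:
  mean(A) = (2 + 8 + 1 + 1) / 4 = 12/4 = 3
  mean(B) = (1 + 2 + 5 + 3) / 4 = 11/4 = 2.75

Step 2 — sample variances and covariances s[i,j] = (1/(n-1)) · Σ_k (x_{k,i} - mean_i) · (x_{k,j} - mean_j), with n-1 = 3:
  s[A,A] = ((-1)·(-1) + (5)·(5) + (-2)·(-2) + (-2)·(-2)) / 3 = 34/3 = 11.3333
  s[A,B] = ((-1)·(-1.75) + (5)·(-0.75) + (-2)·(2.25) + (-2)·(0.25)) / 3 = -7/3 = -2.3333
  s[B,B] = ((-1.75)·(-1.75) + (-0.75)·(-0.75) + (2.25)·(2.25) + (0.25)·(0.25)) / 3 = 8.75/3 = 2.9167
  Sample standard deviations s_i = √(s[i,i]):
  s(A) = √(11.3333) = 3.3665
  s(B) = √(2.9167) = 1.7078

Step 3 — r_{ij} = s_{ij} / (s_i · s_j):
  r[A,A] = 1 (diagonal).
  r[A,B] = -2.3333 / (3.3665 · 1.7078) = -2.3333 / 5.7494 = -0.4058
  r[B,B] = 1 (diagonal).

R is symmetric with unit diagonal. Assembling:

R = [[1, -0.4058],
 [-0.4058, 1]]


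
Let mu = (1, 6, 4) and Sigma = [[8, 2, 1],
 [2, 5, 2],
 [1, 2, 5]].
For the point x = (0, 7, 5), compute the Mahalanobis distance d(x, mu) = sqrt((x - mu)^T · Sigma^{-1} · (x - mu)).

Step 1 — centre the observation: (x - mu) = (-1, 1, 1).

Step 2 — invert Sigma (cofactor / det for 3×3, or solve directly):
  Sigma^{-1} = [[0.1391, -0.053, -0.0066],
 [-0.053, 0.2583, -0.0927],
 [-0.0066, -0.0927, 0.2384]].

Step 3 — form the quadratic (x - mu)^T · Sigma^{-1} · (x - mu):
  Sigma^{-1} · (x - mu) = (-0.1987, 0.2185, 0.1523).
  (x - mu)^T · [Sigma^{-1} · (x - mu)] = (-1)·(-0.1987) + (1)·(0.2185) + (1)·(0.1523) = 0.5695.

Step 4 — take square root: d = √(0.5695) ≈ 0.7547.

d(x, mu) = √(0.5695) ≈ 0.7547


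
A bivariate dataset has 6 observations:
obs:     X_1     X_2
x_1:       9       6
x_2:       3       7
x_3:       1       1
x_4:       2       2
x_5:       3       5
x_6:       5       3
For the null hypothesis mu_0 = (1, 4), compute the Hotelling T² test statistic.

Step 1 — sample mean vector:
  mean(X_1) = (9 + 3 + 1 + 2 + 3 + 5) / 6 = 23/6 = 3.8333
  mean(X_2) = (6 + 7 + 1 + 2 + 5 + 3) / 6 = 24/6 = 4
  x̄ = (3.8333, 4),  deviation x̄ - mu_0 = (3.8333, 4) - (1, 4) = (2.8333, 0).

Step 2 — sample covariance matrix, S[i,j] = (1/(n-1)) · Σ_k (x_{k,i} - mean_i) · (x_{k,j} - mean_j), divisor n-1 = 5:
  S[X_1,X_1] = ((5.1667)·(5.1667) + (-0.8333)·(-0.8333) + (-2.8333)·(-2.8333) + (-1.8333)·(-1.8333) + (-0.8333)·(-0.8333) + (1.1667)·(1.1667)) / 5 = 40.8333/5 = 8.1667
  S[X_1,X_2] = ((5.1667)·(2) + (-0.8333)·(3) + (-2.8333)·(-3) + (-1.8333)·(-2) + (-0.8333)·(1) + (1.1667)·(-1)) / 5 = 18/5 = 3.6
  S[X_2,X_2] = ((2)·(2) + (3)·(3) + (-3)·(-3) + (-2)·(-2) + (1)·(1) + (-1)·(-1)) / 5 = 28/5 = 5.6
  S = [[8.1667, 3.6],
 [3.6, 5.6]].

Step 3 — invert S. det(S) = 8.1667·5.6 - (3.6)² = 32.7733.
  S^{-1} = (1/det) · [[d, -b], [-b, a]] = [[0.1709, -0.1098],
 [-0.1098, 0.2492]].

Step 4 — quadratic form (x̄ - mu_0)^T · S^{-1} · (x̄ - mu_0):
  S^{-1} · (x̄ - mu_0) = (0.4841, -0.3112),
  (x̄ - mu_0)^T · [...] = (2.8333)·(0.4841) + (0)·(-0.3112) = 1.3717.

Step 5 — scale by n: T² = 6 · 1.3717 = 8.2303.

T² ≈ 8.2303


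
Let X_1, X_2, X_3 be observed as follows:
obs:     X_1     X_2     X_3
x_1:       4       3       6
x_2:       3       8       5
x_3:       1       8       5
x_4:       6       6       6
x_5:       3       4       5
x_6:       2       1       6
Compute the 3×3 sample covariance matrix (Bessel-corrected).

Step 1 — column means:
  mean(X_1) = (4 + 3 + 1 + 6 + 3 + 2) / 6 = 19/6 = 3.1667
  mean(X_2) = (3 + 8 + 8 + 6 + 4 + 1) / 6 = 30/6 = 5
  mean(X_3) = (6 + 5 + 5 + 6 + 5 + 6) / 6 = 33/6 = 5.5

Step 2 — sample covariance S[i,j] = (1/(n-1)) · Σ_k (x_{k,i} - mean_i) · (x_{k,j} - mean_j), with n-1 = 5.
  S[X_1,X_1] = ((0.8333)·(0.8333) + (-0.1667)·(-0.1667) + (-2.1667)·(-2.1667) + (2.8333)·(2.8333) + (-0.1667)·(-0.1667) + (-1.1667)·(-1.1667)) / 5 = 14.8333/5 = 2.9667
  S[X_1,X_2] = ((0.8333)·(-2) + (-0.1667)·(3) + (-2.1667)·(3) + (2.8333)·(1) + (-0.1667)·(-1) + (-1.1667)·(-4)) / 5 = -1/5 = -0.2
  S[X_1,X_3] = ((0.8333)·(0.5) + (-0.1667)·(-0.5) + (-2.1667)·(-0.5) + (2.8333)·(0.5) + (-0.1667)·(-0.5) + (-1.1667)·(0.5)) / 5 = 2.5/5 = 0.5
  S[X_2,X_2] = ((-2)·(-2) + (3)·(3) + (3)·(3) + (1)·(1) + (-1)·(-1) + (-4)·(-4)) / 5 = 40/5 = 8
  S[X_2,X_3] = ((-2)·(0.5) + (3)·(-0.5) + (3)·(-0.5) + (1)·(0.5) + (-1)·(-0.5) + (-4)·(0.5)) / 5 = -5/5 = -1
  S[X_3,X_3] = ((0.5)·(0.5) + (-0.5)·(-0.5) + (-0.5)·(-0.5) + (0.5)·(0.5) + (-0.5)·(-0.5) + (0.5)·(0.5)) / 5 = 1.5/5 = 0.3

S is symmetric (S[j,i] = S[i,j]). Assembling:

S = [[2.9667, -0.2, 0.5],
 [-0.2, 8, -1],
 [0.5, -1, 0.3]]


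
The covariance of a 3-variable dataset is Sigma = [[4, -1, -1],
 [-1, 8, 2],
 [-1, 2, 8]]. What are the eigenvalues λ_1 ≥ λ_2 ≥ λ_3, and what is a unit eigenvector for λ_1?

Step 1 — characteristic polynomial p(λ) = det(λI - Sigma) = λ³ - tr·λ² + c_1·λ - det, where tr = trace, c_1 = sum of the principal 2×2 minors, det = det(Sigma):
  tr = 4 + 8 + 8 = 20,
  c_1 = (4·8 - (-1)²) + (4·8 - (-1)²) + (8·8 - (2)²) = 31 + 31 + 60 = 122,
  det = 4·(8·8 - (2)²) - (-1)·((-1)·8 - (2)·(-1)) + (-1)·((-1)·(2) - 8·(-1)) = 4·(60) - (-1)·(-6) + (-1)·(6) = 228.
  So p(λ) = λ³ - 20λ² + 122λ - 228.
Step 2 — look for an integer root (rational root theorem: any rational root is an integer divisor of 228). Testing λ = 6:
  p(6) = 216 - 720 + 732 - 228 = 0  ✓
  Dividing out (λ - 6): p(λ) = (λ - 6)(λ² - 14λ + 38).
Step 3 — remaining eigenvalues from the quadratic λ² - 14λ + 38 = 0:
  Δ = 14² - 4·38 = 196 - 152 = 44,  λ = (14 ± √44)/2 = (14 ± 6.6332)/2 ≈ 10.3166 or 3.6834.
  Sorted: λ_1 = 10.3166,  λ_2 = 6,  λ_3 = 3.6834  (check: sum = 20 = tr ✓).

Step 4 — unit eigenvector for λ_1 ≈ 10.3166: v spans the null space of (Sigma - λ_1 I), whose rows are
  r_1 = (-6.3166, -1, -1),  r_2 = (-1, -2.3166, 2),  r_3 = (-1, 2, -2.3166).
  v is orthogonal to every row, so take v ∝ r_1 × r_2 = ((-1)·(2) - (-1)·(-2.3166), (-1)·(-1) - (-6.3166)·(2), (-6.3166)·(-2.3166) - (-1)·(-1)) ≈ (-4.3166, 13.6332, 13.6332).
  Rescale (multiply by -1 so the first nonzero entry is positive): u = (4.3166, -13.6332, -13.6332).
  ||u|| = √((4.3166)² + (-13.6332)² + (-13.6332)²) = √(390.3642) ≈ 19.7576,  v_1 = u/||u|| ≈ (0.2185, -0.69, -0.69) (||v_1|| = 1).

λ_1 = 10.3166,  λ_2 = 6,  λ_3 = 3.6834;  v_1 ≈ (0.2185, -0.69, -0.69)


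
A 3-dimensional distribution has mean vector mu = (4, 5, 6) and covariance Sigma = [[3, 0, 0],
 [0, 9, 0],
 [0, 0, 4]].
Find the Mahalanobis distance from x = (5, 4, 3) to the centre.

Step 1 — centre the observation: (x - mu) = (1, -1, -3).

Step 2 — invert Sigma (cofactor / det for 3×3, or solve directly):
  Sigma^{-1} = [[0.3333, 0, 0],
 [0, 0.1111, 0],
 [0, 0, 0.25]].

Step 3 — form the quadratic (x - mu)^T · Sigma^{-1} · (x - mu):
  Sigma^{-1} · (x - mu) = (0.3333, -0.1111, -0.75).
  (x - mu)^T · [Sigma^{-1} · (x - mu)] = (1)·(0.3333) + (-1)·(-0.1111) + (-3)·(-0.75) = 2.6944.

Step 4 — take square root: d = √(2.6944) ≈ 1.6415.

d(x, mu) = √(2.6944) ≈ 1.6415


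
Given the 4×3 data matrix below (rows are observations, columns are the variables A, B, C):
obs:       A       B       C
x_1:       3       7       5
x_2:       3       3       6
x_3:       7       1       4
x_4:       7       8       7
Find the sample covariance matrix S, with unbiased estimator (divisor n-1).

Step 1 — column means:
  mean(A) = (3 + 3 + 7 + 7) / 4 = 20/4 = 5
  mean(B) = (7 + 3 + 1 + 8) / 4 = 19/4 = 4.75
  mean(C) = (5 + 6 + 4 + 7) / 4 = 22/4 = 5.5

Step 2 — sample covariance S[i,j] = (1/(n-1)) · Σ_k (x_{k,i} - mean_i) · (x_{k,j} - mean_j), with n-1 = 3.
  S[A,A] = ((-2)·(-2) + (-2)·(-2) + (2)·(2) + (2)·(2)) / 3 = 16/3 = 5.3333
  S[A,B] = ((-2)·(2.25) + (-2)·(-1.75) + (2)·(-3.75) + (2)·(3.25)) / 3 = -2/3 = -0.6667
  S[A,C] = ((-2)·(-0.5) + (-2)·(0.5) + (2)·(-1.5) + (2)·(1.5)) / 3 = 0/3 = 0
  S[B,B] = ((2.25)·(2.25) + (-1.75)·(-1.75) + (-3.75)·(-3.75) + (3.25)·(3.25)) / 3 = 32.75/3 = 10.9167
  S[B,C] = ((2.25)·(-0.5) + (-1.75)·(0.5) + (-3.75)·(-1.5) + (3.25)·(1.5)) / 3 = 8.5/3 = 2.8333
  S[C,C] = ((-0.5)·(-0.5) + (0.5)·(0.5) + (-1.5)·(-1.5) + (1.5)·(1.5)) / 3 = 5/3 = 1.6667

S is symmetric (S[j,i] = S[i,j]). Assembling:

S = [[5.3333, -0.6667, 0],
 [-0.6667, 10.9167, 2.8333],
 [0, 2.8333, 1.6667]]


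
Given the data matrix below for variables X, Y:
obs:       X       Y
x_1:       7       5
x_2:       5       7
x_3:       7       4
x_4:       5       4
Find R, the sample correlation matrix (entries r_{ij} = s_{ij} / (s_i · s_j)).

Step 1 — column means:
  mean(X) = (7 + 5 + 7 + 5) / 4 = 24/4 = 6
  mean(Y) = (5 + 7 + 4 + 4) / 4 = 20/4 = 5

Step 2 — sample variances and covariances s[i,j] = (1/(n-1)) · Σ_k (x_{k,i} - mean_i) · (x_{k,j} - mean_j), with n-1 = 3:
  s[X,X] = ((1)·(1) + (-1)·(-1) + (1)·(1) + (-1)·(-1)) / 3 = 4/3 = 1.3333
  s[X,Y] = ((1)·(0) + (-1)·(2) + (1)·(-1) + (-1)·(-1)) / 3 = -2/3 = -0.6667
  s[Y,Y] = ((0)·(0) + (2)·(2) + (-1)·(-1) + (-1)·(-1)) / 3 = 6/3 = 2
  Sample standard deviations s_i = √(s[i,i]):
  s(X) = √(1.3333) = 1.1547
  s(Y) = √(2) = 1.4142

Step 3 — r_{ij} = s_{ij} / (s_i · s_j):
  r[X,X] = 1 (diagonal).
  r[X,Y] = -0.6667 / (1.1547 · 1.4142) = -0.6667 / 1.633 = -0.4082
  r[Y,Y] = 1 (diagonal).

R is symmetric with unit diagonal. Assembling:

R = [[1, -0.4082],
 [-0.4082, 1]]


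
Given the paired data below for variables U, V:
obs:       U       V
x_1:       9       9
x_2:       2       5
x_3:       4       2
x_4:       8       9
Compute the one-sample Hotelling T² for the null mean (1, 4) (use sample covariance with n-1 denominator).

Step 1 — sample mean vector:
  mean(U) = (9 + 2 + 4 + 8) / 4 = 23/4 = 5.75
  mean(V) = (9 + 5 + 2 + 9) / 4 = 25/4 = 6.25
  x̄ = (5.75, 6.25),  deviation x̄ - mu_0 = (5.75, 6.25) - (1, 4) = (4.75, 2.25).

Step 2 — sample covariance matrix, S[i,j] = (1/(n-1)) · Σ_k (x_{k,i} - mean_i) · (x_{k,j} - mean_j), divisor n-1 = 3:
  S[U,U] = ((3.25)·(3.25) + (-3.75)·(-3.75) + (-1.75)·(-1.75) + (2.25)·(2.25)) / 3 = 32.75/3 = 10.9167
  S[U,V] = ((3.25)·(2.75) + (-3.75)·(-1.25) + (-1.75)·(-4.25) + (2.25)·(2.75)) / 3 = 27.25/3 = 9.0833
  S[V,V] = ((2.75)·(2.75) + (-1.25)·(-1.25) + (-4.25)·(-4.25) + (2.75)·(2.75)) / 3 = 34.75/3 = 11.5833
  S = [[10.9167, 9.0833],
 [9.0833, 11.5833]].

Step 3 — invert S. det(S) = 10.9167·11.5833 - (9.0833)² = 43.9444.
  S^{-1} = (1/det) · [[d, -b], [-b, a]] = [[0.2636, -0.2067],
 [-0.2067, 0.2484]].

Step 4 — quadratic form (x̄ - mu_0)^T · S^{-1} · (x̄ - mu_0):
  S^{-1} · (x̄ - mu_0) = (0.787, -0.4229),
  (x̄ - mu_0)^T · [...] = (4.75)·(0.787) + (2.25)·(-0.4229) = 2.7867.

Step 5 — scale by n: T² = 4 · 2.7867 = 11.1466.

T² ≈ 11.1466


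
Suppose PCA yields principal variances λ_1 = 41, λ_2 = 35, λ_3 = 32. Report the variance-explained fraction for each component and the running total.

Step 1 — total variance = trace(Sigma) = Σ λ_i = 41 + 35 + 32 = 108.

Step 2 — fraction explained by component i = λ_i / Σ λ:
  PC1: 41/108 = 0.3796
  PC2: 35/108 = 0.3241
  PC3: 32/108 = 0.2963

Step 3 — cumulative fraction after k components = (λ_1 + ... + λ_k) / Σ λ:
  k = 1: 41/108 = 0.3796
  k = 2: (41 + 35)/108 = 76/108 = 0.7037
  k = 3: (41 + 35 + 32)/108 = 108/108 = 1

Summary (fraction, with percent):

explained: PC1 0.3796 (37.96%), PC2 0.3241 (32.41%), PC3 0.2963 (29.63%);  cumulative: 0.3796, 0.7037, 1


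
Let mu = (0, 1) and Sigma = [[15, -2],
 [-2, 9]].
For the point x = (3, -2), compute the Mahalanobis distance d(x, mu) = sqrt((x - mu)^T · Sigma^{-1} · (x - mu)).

Step 1 — centre the observation: (x - mu) = (3, -3).

Step 2 — invert Sigma. det(Sigma) = 15·9 - (-2)² = 131.
  Sigma^{-1} = (1/det) · [[d, -b], [-b, a]] = [[0.0687, 0.0153],
 [0.0153, 0.1145]].

Step 3 — form the quadratic (x - mu)^T · Sigma^{-1} · (x - mu):
  Sigma^{-1} · (x - mu) = (0.1603, -0.2977).
  (x - mu)^T · [Sigma^{-1} · (x - mu)] = (3)·(0.1603) + (-3)·(-0.2977) = 1.374.

Step 4 — take square root: d = √(1.374) ≈ 1.1722.

d(x, mu) = √(1.374) ≈ 1.1722


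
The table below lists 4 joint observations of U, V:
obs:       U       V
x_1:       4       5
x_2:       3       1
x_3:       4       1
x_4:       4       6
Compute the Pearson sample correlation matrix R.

Step 1 — column means:
  mean(U) = (4 + 3 + 4 + 4) / 4 = 15/4 = 3.75
  mean(V) = (5 + 1 + 1 + 6) / 4 = 13/4 = 3.25

Step 2 — sample variances and covariances s[i,j] = (1/(n-1)) · Σ_k (x_{k,i} - mean_i) · (x_{k,j} - mean_j), with n-1 = 3:
  s[U,U] = ((0.25)·(0.25) + (-0.75)·(-0.75) + (0.25)·(0.25) + (0.25)·(0.25)) / 3 = 0.75/3 = 0.25
  s[U,V] = ((0.25)·(1.75) + (-0.75)·(-2.25) + (0.25)·(-2.25) + (0.25)·(2.75)) / 3 = 2.25/3 = 0.75
  s[V,V] = ((1.75)·(1.75) + (-2.25)·(-2.25) + (-2.25)·(-2.25) + (2.75)·(2.75)) / 3 = 20.75/3 = 6.9167
  Sample standard deviations s_i = √(s[i,i]):
  s(U) = √(0.25) = 0.5
  s(V) = √(6.9167) = 2.63

Step 3 — r_{ij} = s_{ij} / (s_i · s_j):
  r[U,U] = 1 (diagonal).
  r[U,V] = 0.75 / (0.5 · 2.63) = 0.75 / 1.315 = 0.5704
  r[V,V] = 1 (diagonal).

R is symmetric with unit diagonal. Assembling:

R = [[1, 0.5704],
 [0.5704, 1]]


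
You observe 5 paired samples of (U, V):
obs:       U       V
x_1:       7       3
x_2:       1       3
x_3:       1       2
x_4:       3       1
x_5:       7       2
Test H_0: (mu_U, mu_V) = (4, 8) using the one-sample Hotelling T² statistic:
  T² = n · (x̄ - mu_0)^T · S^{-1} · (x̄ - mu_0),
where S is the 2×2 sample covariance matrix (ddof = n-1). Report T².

Step 1 — sample mean vector:
  mean(U) = (7 + 1 + 1 + 3 + 7) / 5 = 19/5 = 3.8
  mean(V) = (3 + 3 + 2 + 1 + 2) / 5 = 11/5 = 2.2
  x̄ = (3.8, 2.2),  deviation x̄ - mu_0 = (3.8, 2.2) - (4, 8) = (-0.2, -5.8).

Step 2 — sample covariance matrix, S[i,j] = (1/(n-1)) · Σ_k (x_{k,i} - mean_i) · (x_{k,j} - mean_j), divisor n-1 = 4:
  S[U,U] = ((3.2)·(3.2) + (-2.8)·(-2.8) + (-2.8)·(-2.8) + (-0.8)·(-0.8) + (3.2)·(3.2)) / 4 = 36.8/4 = 9.2
  S[U,V] = ((3.2)·(0.8) + (-2.8)·(0.8) + (-2.8)·(-0.2) + (-0.8)·(-1.2) + (3.2)·(-0.2)) / 4 = 1.2/4 = 0.3
  S[V,V] = ((0.8)·(0.8) + (0.8)·(0.8) + (-0.2)·(-0.2) + (-1.2)·(-1.2) + (-0.2)·(-0.2)) / 4 = 2.8/4 = 0.7
  S = [[9.2, 0.3],
 [0.3, 0.7]].

Step 3 — invert S. det(S) = 9.2·0.7 - (0.3)² = 6.35.
  S^{-1} = (1/det) · [[d, -b], [-b, a]] = [[0.1102, -0.0472],
 [-0.0472, 1.4488]].

Step 4 — quadratic form (x̄ - mu_0)^T · S^{-1} · (x̄ - mu_0):
  S^{-1} · (x̄ - mu_0) = (0.252, -8.3937),
  (x̄ - mu_0)^T · [...] = (-0.2)·(0.252) + (-5.8)·(-8.3937) = 48.6331.

Step 5 — scale by n: T² = 5 · 48.6331 = 243.1654.

T² ≈ 243.1654


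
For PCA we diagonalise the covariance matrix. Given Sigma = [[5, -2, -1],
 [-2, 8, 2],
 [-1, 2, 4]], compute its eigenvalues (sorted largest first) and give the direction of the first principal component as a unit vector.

Step 1 — characteristic polynomial p(λ) = det(λI - Sigma) = λ³ - tr·λ² + c_1·λ - det, where tr = trace, c_1 = sum of the principal 2×2 minors, det = det(Sigma):
  tr = 5 + 8 + 4 = 17,
  c_1 = (5·8 - (-2)²) + (5·4 - (-1)²) + (8·4 - (2)²) = 36 + 19 + 28 = 83,
  det = 5·(8·4 - (2)²) - (-2)·((-2)·4 - (2)·(-1)) + (-1)·((-2)·(2) - 8·(-1)) = 5·(28) - (-2)·(-6) + (-1)·(4) = 124.
  So p(λ) = λ³ - 17λ² + 83λ - 124.
Step 2 — look for an integer root (rational root theorem: any rational root is an integer divisor of 124). Testing λ = 4:
  p(4) = 64 - 272 + 332 - 124 = 0  ✓
  Dividing out (λ - 4): p(λ) = (λ - 4)(λ² - 13λ + 31).
Step 3 — remaining eigenvalues from the quadratic λ² - 13λ + 31 = 0:
  Δ = 13² - 4·31 = 169 - 124 = 45,  λ = (13 ± √45)/2 = (13 ± 6.7082)/2 ≈ 9.8541 or 3.1459.
  Sorted: λ_1 = 9.8541,  λ_2 = 4,  λ_3 = 3.1459  (check: sum = 17 = tr ✓).

Step 4 — unit eigenvector for λ_1 ≈ 9.8541: v spans the null space of (Sigma - λ_1 I), whose rows are
  r_1 = (-4.8541, -2, -1),  r_2 = (-2, -1.8541, 2),  r_3 = (-1, 2, -5.8541).
  v is orthogonal to every row, so take v ∝ r_1 × r_2 = ((-2)·(2) - (-1)·(-1.8541), (-1)·(-2) - (-4.8541)·(2), (-4.8541)·(-1.8541) - (-2)·(-2)) ≈ (-5.8541, 11.7082, 5).
  Rescale (multiply by -1 so the first nonzero entry is positive): u = (5.8541, -11.7082, -5).
  ||u|| = √((5.8541)² + (-11.7082)² + (-5)²) = √(196.3525) ≈ 14.0126,  v_1 = u/||u|| ≈ (0.4178, -0.8355, -0.3568) (||v_1|| = 1).

λ_1 = 9.8541,  λ_2 = 4,  λ_3 = 3.1459;  v_1 ≈ (0.4178, -0.8355, -0.3568)


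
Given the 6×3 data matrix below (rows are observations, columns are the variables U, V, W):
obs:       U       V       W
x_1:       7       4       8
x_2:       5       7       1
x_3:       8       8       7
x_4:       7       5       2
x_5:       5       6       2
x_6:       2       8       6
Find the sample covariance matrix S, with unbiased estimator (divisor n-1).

Step 1 — column means:
  mean(U) = (7 + 5 + 8 + 7 + 5 + 2) / 6 = 34/6 = 5.6667
  mean(V) = (4 + 7 + 8 + 5 + 6 + 8) / 6 = 38/6 = 6.3333
  mean(W) = (8 + 1 + 7 + 2 + 2 + 6) / 6 = 26/6 = 4.3333

Step 2 — sample covariance S[i,j] = (1/(n-1)) · Σ_k (x_{k,i} - mean_i) · (x_{k,j} - mean_j), with n-1 = 5.
  S[U,U] = ((1.3333)·(1.3333) + (-0.6667)·(-0.6667) + (2.3333)·(2.3333) + (1.3333)·(1.3333) + (-0.6667)·(-0.6667) + (-3.6667)·(-3.6667)) / 5 = 23.3333/5 = 4.6667
  S[U,V] = ((1.3333)·(-2.3333) + (-0.6667)·(0.6667) + (2.3333)·(1.6667) + (1.3333)·(-1.3333) + (-0.6667)·(-0.3333) + (-3.6667)·(1.6667)) / 5 = -7.3333/5 = -1.4667
  S[U,W] = ((1.3333)·(3.6667) + (-0.6667)·(-3.3333) + (2.3333)·(2.6667) + (1.3333)·(-2.3333) + (-0.6667)·(-2.3333) + (-3.6667)·(1.6667)) / 5 = 5.6667/5 = 1.1333
  S[V,V] = ((-2.3333)·(-2.3333) + (0.6667)·(0.6667) + (1.6667)·(1.6667) + (-1.3333)·(-1.3333) + (-0.3333)·(-0.3333) + (1.6667)·(1.6667)) / 5 = 13.3333/5 = 2.6667
  S[V,W] = ((-2.3333)·(3.6667) + (0.6667)·(-3.3333) + (1.6667)·(2.6667) + (-1.3333)·(-2.3333) + (-0.3333)·(-2.3333) + (1.6667)·(1.6667)) / 5 = 0.3333/5 = 0.0667
  S[W,W] = ((3.6667)·(3.6667) + (-3.3333)·(-3.3333) + (2.6667)·(2.6667) + (-2.3333)·(-2.3333) + (-2.3333)·(-2.3333) + (1.6667)·(1.6667)) / 5 = 45.3333/5 = 9.0667

S is symmetric (S[j,i] = S[i,j]). Assembling:

S = [[4.6667, -1.4667, 1.1333],
 [-1.4667, 2.6667, 0.0667],
 [1.1333, 0.0667, 9.0667]]


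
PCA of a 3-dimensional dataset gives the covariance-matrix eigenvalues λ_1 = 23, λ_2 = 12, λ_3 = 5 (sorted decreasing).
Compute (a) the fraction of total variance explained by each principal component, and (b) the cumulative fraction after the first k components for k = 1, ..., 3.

Step 1 — total variance = trace(Sigma) = Σ λ_i = 23 + 12 + 5 = 40.

Step 2 — fraction explained by component i = λ_i / Σ λ:
  PC1: 23/40 = 0.575
  PC2: 12/40 = 0.3
  PC3: 5/40 = 0.125

Step 3 — cumulative fraction after k components = (λ_1 + ... + λ_k) / Σ λ:
  k = 1: 23/40 = 0.575
  k = 2: (23 + 12)/40 = 35/40 = 0.875
  k = 3: (23 + 12 + 5)/40 = 40/40 = 1

Summary (fraction, with percent):

explained: PC1 0.575 (57.5%), PC2 0.3 (30%), PC3 0.125 (12.5%);  cumulative: 0.575, 0.875, 1


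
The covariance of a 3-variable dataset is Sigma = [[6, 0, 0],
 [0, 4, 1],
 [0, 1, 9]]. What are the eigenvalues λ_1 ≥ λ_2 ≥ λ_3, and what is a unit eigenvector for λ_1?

Step 1 — characteristic polynomial p(λ) = det(λI - Sigma) = λ³ - tr·λ² + c_1·λ - det, where tr = trace, c_1 = sum of the principal 2×2 minors, det = det(Sigma):
  tr = 6 + 4 + 9 = 19,
  c_1 = (6·4 - (0)²) + (6·9 - (0)²) + (4·9 - (1)²) = 24 + 54 + 35 = 113,
  det = 6·(4·9 - (1)²) - (0)·((0)·9 - (1)·(0)) + (0)·((0)·(1) - 4·(0)) = 6·(35) - (0)·(0) + (0)·(0) = 210.
  So p(λ) = λ³ - 19λ² + 113λ - 210.
Step 2 — look for an integer root (rational root theorem: any rational root is an integer divisor of 210). Testing λ = 6:
  p(6) = 216 - 684 + 678 - 210 = 0  ✓
  Dividing out (λ - 6): p(λ) = (λ - 6)(λ² - 13λ + 35).
Step 3 — remaining eigenvalues from the quadratic λ² - 13λ + 35 = 0:
  Δ = 13² - 4·35 = 169 - 140 = 29,  λ = (13 ± √29)/2 = (13 ± 5.3852)/2 ≈ 9.1926 or 3.8074.
  Sorted: λ_1 = 9.1926,  λ_2 = 6,  λ_3 = 3.8074  (check: sum = 19 = tr ✓).

Step 4 — unit eigenvector for λ_1 ≈ 9.1926: v spans the null space of (Sigma - λ_1 I), whose rows are
  r_1 = (-3.1926, 0, 0),  r_2 = (0, -5.1926, 1),  r_3 = (0, 1, -0.1926).
  v is orthogonal to every row, so take v ∝ r_1 × r_2 = ((0)·(1) - (0)·(-5.1926), (0)·(0) - (-3.1926)·(1), (-3.1926)·(-5.1926) - (0)·(0)) ≈ (0, 3.1926, 16.5777).
  Let u = (0, 3.1926, 16.5777).
  ||u|| = √((0)² + (3.1926)² + (16.5777)²) = √(285.0143) ≈ 16.8824,  v_1 = u/||u|| ≈ (0, 0.1891, 0.982) (||v_1|| = 1).

λ_1 = 9.1926,  λ_2 = 6,  λ_3 = 3.8074;  v_1 ≈ (0, 0.1891, 0.982)


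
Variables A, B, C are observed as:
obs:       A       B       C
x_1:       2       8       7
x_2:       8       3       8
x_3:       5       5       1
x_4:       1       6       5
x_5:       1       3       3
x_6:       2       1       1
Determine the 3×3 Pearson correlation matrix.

Step 1 — column means:
  mean(A) = (2 + 8 + 5 + 1 + 1 + 2) / 6 = 19/6 = 3.1667
  mean(B) = (8 + 3 + 5 + 6 + 3 + 1) / 6 = 26/6 = 4.3333
  mean(C) = (7 + 8 + 1 + 5 + 3 + 1) / 6 = 25/6 = 4.1667

Step 2 — sample variances and covariances s[i,j] = (1/(n-1)) · Σ_k (x_{k,i} - mean_i) · (x_{k,j} - mean_j), with n-1 = 5:
  s[A,A] = ((-1.1667)·(-1.1667) + (4.8333)·(4.8333) + (1.8333)·(1.8333) + (-2.1667)·(-2.1667) + (-2.1667)·(-2.1667) + (-1.1667)·(-1.1667)) / 5 = 38.8333/5 = 7.7667
  s[A,B] = ((-1.1667)·(3.6667) + (4.8333)·(-1.3333) + (1.8333)·(0.6667) + (-2.1667)·(1.6667) + (-2.1667)·(-1.3333) + (-1.1667)·(-3.3333)) / 5 = -6.3333/5 = -1.2667
  s[A,C] = ((-1.1667)·(2.8333) + (4.8333)·(3.8333) + (1.8333)·(-3.1667) + (-2.1667)·(0.8333) + (-2.1667)·(-1.1667) + (-1.1667)·(-3.1667)) / 5 = 13.8333/5 = 2.7667
  s[B,B] = ((3.6667)·(3.6667) + (-1.3333)·(-1.3333) + (0.6667)·(0.6667) + (1.6667)·(1.6667) + (-1.3333)·(-1.3333) + (-3.3333)·(-3.3333)) / 5 = 31.3333/5 = 6.2667
  s[B,C] = ((3.6667)·(2.8333) + (-1.3333)·(3.8333) + (0.6667)·(-3.1667) + (1.6667)·(0.8333) + (-1.3333)·(-1.1667) + (-3.3333)·(-3.1667)) / 5 = 16.6667/5 = 3.3333
  s[C,C] = ((2.8333)·(2.8333) + (3.8333)·(3.8333) + (-3.1667)·(-3.1667) + (0.8333)·(0.8333) + (-1.1667)·(-1.1667) + (-3.1667)·(-3.1667)) / 5 = 44.8333/5 = 8.9667
  Sample standard deviations s_i = √(s[i,i]):
  s(A) = √(7.7667) = 2.7869
  s(B) = √(6.2667) = 2.5033
  s(C) = √(8.9667) = 2.9944

Step 3 — r_{ij} = s_{ij} / (s_i · s_j):
  r[A,A] = 1 (diagonal).
  r[A,B] = -1.2667 / (2.7869 · 2.5033) = -1.2667 / 6.9765 = -0.1816
  r[A,C] = 2.7667 / (2.7869 · 2.9944) = 2.7667 / 8.3451 = 0.3315
  r[B,B] = 1 (diagonal).
  r[B,C] = 3.3333 / (2.5033 · 2.9944) = 3.3333 / 7.4961 = 0.4447
  r[C,C] = 1 (diagonal).

R is symmetric with unit diagonal. Assembling:

R = [[1, -0.1816, 0.3315],
 [-0.1816, 1, 0.4447],
 [0.3315, 0.4447, 1]]


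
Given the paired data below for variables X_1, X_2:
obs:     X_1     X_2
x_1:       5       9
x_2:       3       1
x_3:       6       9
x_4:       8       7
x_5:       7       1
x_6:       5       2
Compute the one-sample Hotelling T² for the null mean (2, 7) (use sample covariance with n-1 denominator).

Step 1 — sample mean vector:
  mean(X_1) = (5 + 3 + 6 + 8 + 7 + 5) / 6 = 34/6 = 5.6667
  mean(X_2) = (9 + 1 + 9 + 7 + 1 + 2) / 6 = 29/6 = 4.8333
  x̄ = (5.6667, 4.8333),  deviation x̄ - mu_0 = (5.6667, 4.8333) - (2, 7) = (3.6667, -2.1667).

Step 2 — sample covariance matrix, S[i,j] = (1/(n-1)) · Σ_k (x_{k,i} - mean_i) · (x_{k,j} - mean_j), divisor n-1 = 5:
  S[X_1,X_1] = ((-0.6667)·(-0.6667) + (-2.6667)·(-2.6667) + (0.3333)·(0.3333) + (2.3333)·(2.3333) + (1.3333)·(1.3333) + (-0.6667)·(-0.6667)) / 5 = 15.3333/5 = 3.0667
  S[X_1,X_2] = ((-0.6667)·(4.1667) + (-2.6667)·(-3.8333) + (0.3333)·(4.1667) + (2.3333)·(2.1667) + (1.3333)·(-3.8333) + (-0.6667)·(-2.8333)) / 5 = 10.6667/5 = 2.1333
  S[X_2,X_2] = ((4.1667)·(4.1667) + (-3.8333)·(-3.8333) + (4.1667)·(4.1667) + (2.1667)·(2.1667) + (-3.8333)·(-3.8333) + (-2.8333)·(-2.8333)) / 5 = 76.8333/5 = 15.3667
  S = [[3.0667, 2.1333],
 [2.1333, 15.3667]].

Step 3 — invert S. det(S) = 3.0667·15.3667 - (2.1333)² = 42.5733.
  S^{-1} = (1/det) · [[d, -b], [-b, a]] = [[0.3609, -0.0501],
 [-0.0501, 0.072]].

Step 4 — quadratic form (x̄ - mu_0)^T · S^{-1} · (x̄ - mu_0):
  S^{-1} · (x̄ - mu_0) = (1.432, -0.3398),
  (x̄ - mu_0)^T · [...] = (3.6667)·(1.432) + (-2.1667)·(-0.3398) = 5.9871.

Step 5 — scale by n: T² = 6 · 5.9871 = 35.9223.

T² ≈ 35.9223
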